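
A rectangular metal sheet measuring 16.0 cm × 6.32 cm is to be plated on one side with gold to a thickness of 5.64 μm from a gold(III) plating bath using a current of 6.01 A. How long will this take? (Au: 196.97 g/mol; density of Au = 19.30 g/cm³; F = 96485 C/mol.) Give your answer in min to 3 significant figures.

Plated area = 16.0 × 6.32 = 101.1 cm²
Volume = 101.1 × 5.64×10⁻⁴ cm = 0.05702 cm³
m(Au) = 0.05702 × 19.30 = 1.100 g
n(Au) = 1.100 / 196.97 = 0.005585 mol; n(e⁻) = 3 × 0.005585 = 0.01676 mol
Q = 0.01676 × 96485 = 1617 C
t = 1617 / 6.01 = 269.1 s = 4.49 min

4.49 min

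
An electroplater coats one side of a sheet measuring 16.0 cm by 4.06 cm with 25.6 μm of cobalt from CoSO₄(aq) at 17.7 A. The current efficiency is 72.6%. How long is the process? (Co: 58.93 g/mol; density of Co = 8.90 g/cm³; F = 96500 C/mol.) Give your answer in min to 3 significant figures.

Plated area = 16.0 × 4.06 = 64.96 cm²
Volume = 64.96 × 25.6×10⁻⁴ cm = 0.1663 cm³
m(Co) = 0.1663 × 8.90 = 1.480 g
n(Co) = 1.480 / 58.93 = 0.02511 mol; n(e⁻) = 2 × 0.02511 = 0.05022 mol
Q = 0.05022 × 96500 / 0.726 = 6675 C
t = 6675 / 17.7 = 377.1 s = 6.29 min

6.29 min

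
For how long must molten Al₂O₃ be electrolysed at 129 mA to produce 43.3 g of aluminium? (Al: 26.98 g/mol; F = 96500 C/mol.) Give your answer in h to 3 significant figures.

1000 h

n(Al) = 43.3 / 26.98 = 1.605 mol
Al³⁺ + 3e⁻ → Al, so n(e⁻) = 3 × 1.605 = 4.815 mol
Q = 4.815 × 96500 = 4.646×10^5 C
t = Q / I = 4.646×10^5 / 0.129 = 3.602×10^6 s = 1000 h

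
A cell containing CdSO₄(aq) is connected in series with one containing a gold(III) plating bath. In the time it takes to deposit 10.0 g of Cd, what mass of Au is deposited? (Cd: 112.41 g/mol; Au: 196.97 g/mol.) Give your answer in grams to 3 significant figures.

11.7 g

n(Cd) = 10.0 / 112.41 = 0.08896 mol
Cd²⁺ + 2e⁻ → Cd, so n(e⁻) = 2 × 0.08896 = 0.1779 mol
The cells are in series, so the same charge (and hence the same n(e⁻) = 0.1779 mol) passes through both.
Au³⁺ + 3e⁻ → Au, so n(Au) = 0.1779 / 3 = 0.05930 mol
m(Au) = 0.05930 × 196.97 = 11.7 g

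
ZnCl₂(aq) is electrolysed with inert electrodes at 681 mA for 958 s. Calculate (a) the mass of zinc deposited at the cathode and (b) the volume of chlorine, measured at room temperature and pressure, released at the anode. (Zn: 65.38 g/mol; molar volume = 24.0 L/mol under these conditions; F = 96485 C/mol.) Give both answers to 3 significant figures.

Q = 0.681 × 958 = 652.4 C; n(e⁻) = 652.4 / 96485 = 0.006762 mol
Cathode: Zn²⁺ + 2e⁻ → Zn → n(Zn) = 0.006762/2 = 0.003381 mol → 0.221 g
Anode: 2Cl⁻ → Cl₂ + 2e⁻ → n(Cl₂) = 0.006762/2 = 0.003381 mol → 0.0811 L

0.221 g Zn; 0.0811 L Cl₂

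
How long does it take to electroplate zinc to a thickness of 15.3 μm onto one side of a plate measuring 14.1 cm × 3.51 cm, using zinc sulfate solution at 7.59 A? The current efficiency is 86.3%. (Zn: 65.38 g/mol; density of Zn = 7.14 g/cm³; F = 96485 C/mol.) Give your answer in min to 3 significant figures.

Plated area = 14.1 × 3.51 = 49.49 cm²
Volume = 49.49 × 15.3×10⁻⁴ cm = 0.07572 cm³
m(Zn) = 0.07572 × 7.14 = 0.5406 g
n(Zn) = 0.5406 / 65.38 = 0.008269 mol; n(e⁻) = 2 × 0.008269 = 0.01654 mol
Q = 0.01654 × 96485 / 0.863 = 1849 C
t = 1849 / 7.59 = 243.6 s = 4.06 min

4.06 min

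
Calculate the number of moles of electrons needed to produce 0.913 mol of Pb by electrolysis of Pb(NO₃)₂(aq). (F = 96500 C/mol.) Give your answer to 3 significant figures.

1.83 mol

Pb²⁺ + 2e⁻ → Pb, so n(e⁻) = 2 × 0.913 = 1.826 mol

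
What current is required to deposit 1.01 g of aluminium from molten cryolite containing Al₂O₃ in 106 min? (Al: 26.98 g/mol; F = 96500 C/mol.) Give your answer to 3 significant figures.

1.70 A

n(Al) = 1.01 / 26.98 = 0.03744 mol
Al³⁺ + 3e⁻ → Al, so n(e⁻) = 3 × 0.03744 = 0.1123 mol
Q = 0.1123 × 96500 = 10840 C
I = Q / t = 10840 / 6360 s = 1.70 A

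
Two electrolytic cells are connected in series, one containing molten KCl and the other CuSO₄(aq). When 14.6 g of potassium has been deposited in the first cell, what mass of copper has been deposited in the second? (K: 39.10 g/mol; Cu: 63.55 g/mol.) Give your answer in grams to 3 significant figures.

n(K) = 14.6 / 39.10 = 0.3734 mol
K⁺ + e⁻ → K, so n(e⁻) = 0.3734 mol
In series, the same 0.3734 mol of electrons flows through the second cell.
Cu²⁺ + 2e⁻ → Cu, so n(Cu) = 0.3734 / 2 = 0.1867 mol
m(Cu) = 0.1867 × 63.55 = 11.9 g

11.9 g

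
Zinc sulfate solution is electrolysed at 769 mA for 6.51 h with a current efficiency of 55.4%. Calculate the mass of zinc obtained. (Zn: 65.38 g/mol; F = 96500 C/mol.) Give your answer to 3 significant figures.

Q = 0.769 × 23436 = 18020 C
n(e⁻) = 18020 / 96500 = 0.1867 mol
Zn²⁺ + 2e⁻ → Zn, so theoretical m(Zn) = 0.09335 × 65.38 = 6.103 g
Actual mass = 55.4% × 6.103 = 3.38 g

3.38 g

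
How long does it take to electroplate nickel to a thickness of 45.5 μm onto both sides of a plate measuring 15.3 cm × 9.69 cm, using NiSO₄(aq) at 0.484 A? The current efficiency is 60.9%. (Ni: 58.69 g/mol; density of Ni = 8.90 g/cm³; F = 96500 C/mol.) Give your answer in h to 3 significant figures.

Plated area = 2 × 15.3 × 9.69 = 296.5 cm²
Volume = 296.5 × 45.5×10⁻⁴ cm = 1.349 cm³
m(Ni) = 1.349 × 8.90 = 12.01 g
n(Ni) = 12.01 / 58.69 = 0.2046 mol; n(e⁻) = 2 × 0.2046 = 0.4092 mol
Q = 0.4092 × 96500 / 0.609 = 64840 C
t = 64840 / 0.484 = 1.340×10^5 s = 37.2 h

37.2 h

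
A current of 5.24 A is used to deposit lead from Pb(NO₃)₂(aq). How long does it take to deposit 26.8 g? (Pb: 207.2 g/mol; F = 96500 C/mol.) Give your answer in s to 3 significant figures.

4760 s

n(Pb) = 26.8 / 207.2 = 0.1293 mol
Pb²⁺ + 2e⁻ → Pb, so n(e⁻) = 2 × 0.1293 = 0.2586 mol
Q = 0.2586 × 96500 = 24950 C
t = Q / I = 24950 / 5.24 = 4761 s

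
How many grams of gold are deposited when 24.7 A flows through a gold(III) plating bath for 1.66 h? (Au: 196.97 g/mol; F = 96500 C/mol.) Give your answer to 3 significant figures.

100 g

Charge passed = 24.7 × 5976 = 1.476×10^5 C
n(e⁻) = 1.476×10^5 / 96500 = 1.530 mol
Au³⁺ + 3e⁻ → Au, so n(Au) = 1.530 / 3 = 0.5100 mol
m = 0.5100 × 196.97 = 100 g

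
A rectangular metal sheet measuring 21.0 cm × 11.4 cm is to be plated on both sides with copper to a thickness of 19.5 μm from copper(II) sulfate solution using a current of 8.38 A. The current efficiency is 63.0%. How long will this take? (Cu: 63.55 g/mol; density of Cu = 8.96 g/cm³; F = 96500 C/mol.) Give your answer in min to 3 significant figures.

80.2 min

Plated area = 2 × 21.0 × 11.4 = 478.8 cm²
Volume = 478.8 × 19.5×10⁻⁴ cm = 0.9337 cm³
m(Cu) = 0.9337 × 8.96 = 8.366 g
n(Cu) = 8.366 / 63.55 = 0.1316 mol; n(e⁻) = 2 × 0.1316 = 0.2632 mol
Q = 0.2632 × 96500 / 0.630 = 40320 C
t = 40320 / 8.38 = 4811 s = 80.2 min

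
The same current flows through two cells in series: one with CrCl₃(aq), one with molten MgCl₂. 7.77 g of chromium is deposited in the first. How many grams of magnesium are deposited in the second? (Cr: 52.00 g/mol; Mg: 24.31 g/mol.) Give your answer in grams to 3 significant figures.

n(Cr) = 7.77 / 52.00 = 0.1494 mol
Cr³⁺ + 3e⁻ → Cr, so n(e⁻) = 3 × 0.1494 = 0.4482 mol
The cells are in series, so the same charge (and hence the same n(e⁻) = 0.4482 mol) passes through both.
Mg²⁺ + 2e⁻ → Mg, so n(Mg) = 0.4482 / 2 = 0.2241 mol
m(Mg) = 0.2241 × 24.31 = 5.45 g

5.45 g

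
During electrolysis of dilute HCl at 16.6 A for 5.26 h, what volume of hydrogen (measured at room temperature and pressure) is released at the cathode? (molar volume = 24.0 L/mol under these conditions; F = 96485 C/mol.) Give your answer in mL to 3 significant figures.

Q = It = 16.6 × 18936 = 3.143×10^5 C
n(e⁻) = 3.143×10^5 / 96485 = 3.258 mol
2H⁺ + 2e⁻ → H₂, so n(H₂) = 3.258 / 2 = 1.629 mol
V = 1.629 × 24.0 = 39.10 L
= 39100 mL

39100 mL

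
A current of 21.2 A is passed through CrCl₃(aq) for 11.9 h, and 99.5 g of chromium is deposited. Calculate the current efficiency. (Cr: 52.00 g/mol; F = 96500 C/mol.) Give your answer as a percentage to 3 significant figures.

61.0%

Q = 21.2 × 42840 = 9.082×10^5 C
n(e⁻) = 9.082×10^5 / 96500 = 9.411 mol
Cr³⁺ + 3e⁻ → Cr, so theoretical n(Cr) = 3.137 mol → 163.1 g
Efficiency = 99.5 / 163.1 = 0.6101 = 61.0%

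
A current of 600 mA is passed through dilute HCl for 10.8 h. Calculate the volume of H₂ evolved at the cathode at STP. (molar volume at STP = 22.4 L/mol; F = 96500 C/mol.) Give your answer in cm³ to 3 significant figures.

2710 cm³

Charge passed = 0.600 × 38880 = 23330 C
Moles of electrons = 23330 / 96500 = 0.2418 mol
2H⁺ + 2e⁻ → H₂, so n(H₂) = 0.2418 / 2 = 0.1209 mol
V = 0.1209 × 22.4 = 2.708 L
= 2710 cm³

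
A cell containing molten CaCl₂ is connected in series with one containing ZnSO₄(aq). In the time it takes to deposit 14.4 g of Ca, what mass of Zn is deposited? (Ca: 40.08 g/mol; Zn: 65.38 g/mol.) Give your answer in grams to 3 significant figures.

n(Ca) = 14.4 / 40.08 = 0.3593 mol
Ca²⁺ + 2e⁻ → Ca, so n(e⁻) = 2 × 0.3593 = 0.7186 mol
In series, the same 0.7186 mol of electrons flows through the second cell.
Zn²⁺ + 2e⁻ → Zn, so n(Zn) = 0.7186 / 2 = 0.3593 mol
m(Zn) = 0.3593 × 65.38 = 23.5 g

23.5 g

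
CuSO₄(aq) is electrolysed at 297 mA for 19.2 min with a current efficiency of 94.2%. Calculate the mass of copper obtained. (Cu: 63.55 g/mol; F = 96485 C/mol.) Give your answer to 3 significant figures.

Q = 0.297 × 1152 = 342.1 C
n(e⁻) = 342.1 / 96485 = 0.003546 mol
Cu²⁺ + 2e⁻ → Cu, so theoretical m(Cu) = 0.001773 × 63.55 = 0.1127 g
Actual mass = 94.2% × 0.1127 = 0.106 g

0.106 g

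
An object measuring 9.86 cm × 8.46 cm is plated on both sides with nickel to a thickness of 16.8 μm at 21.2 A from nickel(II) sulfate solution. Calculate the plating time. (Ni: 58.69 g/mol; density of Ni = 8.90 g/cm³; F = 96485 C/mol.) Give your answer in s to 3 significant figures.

387 s

Plated area = 2 × 9.86 × 8.46 = 166.8 cm²
Volume = 166.8 × 16.8×10⁻⁴ cm = 0.2802 cm³
m(Ni) = 0.2802 × 8.90 = 2.494 g
n(Ni) = 2.494 / 58.69 = 0.04249 mol; n(e⁻) = 2 × 0.04249 = 0.08498 mol
Q = 0.08498 × 96485 = 8199 C
t = 8199 / 21.2 = 386.7 s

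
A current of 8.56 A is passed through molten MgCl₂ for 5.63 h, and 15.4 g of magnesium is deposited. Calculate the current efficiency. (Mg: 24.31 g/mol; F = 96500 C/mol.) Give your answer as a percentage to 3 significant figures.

70.5%

Q = 8.56 × 20268 = 1.735×10^5 C
n(e⁻) = 1.735×10^5 / 96500 = 1.798 mol
Mg²⁺ + 2e⁻ → Mg, so theoretical n(Mg) = 0.8990 mol → 21.85 g
Efficiency = 15.4 / 21.85 = 0.7048 = 70.5%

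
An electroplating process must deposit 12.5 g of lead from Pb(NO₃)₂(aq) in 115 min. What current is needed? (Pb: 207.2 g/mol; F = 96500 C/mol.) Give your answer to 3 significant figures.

n(Pb) = 12.5 / 207.2 = 0.06033 mol
Pb²⁺ + 2e⁻ → Pb, so n(e⁻) = 2 × 0.06033 = 0.1207 mol
Q = 0.1207 × 96500 = 11650 C
I = Q / t = 11650 / 6900 s = 1.69 A

1.69 A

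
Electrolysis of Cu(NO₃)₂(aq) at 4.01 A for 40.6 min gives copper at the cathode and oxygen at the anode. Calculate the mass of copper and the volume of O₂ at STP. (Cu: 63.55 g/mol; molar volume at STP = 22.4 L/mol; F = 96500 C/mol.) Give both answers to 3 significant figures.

3.22 g Cu; 0.567 L O₂

Q = 4.01 × 2436 = 9768 C; n(e⁻) = 9768 / 96500 = 0.1012 mol
Cathode: Cu²⁺ + 2e⁻ → Cu → n(Cu) = 0.1012/2 = 0.05060 mol → 3.22 g
Anode: 2H₂O → O₂ + 4H⁺ + 4e⁻ → n(O₂) = 0.1012/4 = 0.02530 mol → 0.567 L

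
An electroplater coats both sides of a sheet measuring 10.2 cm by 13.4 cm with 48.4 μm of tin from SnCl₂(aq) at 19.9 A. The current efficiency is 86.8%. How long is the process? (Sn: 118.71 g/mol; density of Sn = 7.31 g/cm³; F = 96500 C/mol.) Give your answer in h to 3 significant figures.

0.253 h

Plated area = 2 × 10.2 × 13.4 = 273.4 cm²
Volume = 273.4 × 48.4×10⁻⁴ cm = 1.323 cm³
m(Sn) = 1.323 × 7.31 = 9.671 g
n(Sn) = 9.671 / 118.71 = 0.08147 mol; n(e⁻) = 2 × 0.08147 = 0.1629 mol
Q = 0.1629 × 96500 / 0.868 = 18110 C
t = 18110 / 19.9 = 910.1 s = 0.253 h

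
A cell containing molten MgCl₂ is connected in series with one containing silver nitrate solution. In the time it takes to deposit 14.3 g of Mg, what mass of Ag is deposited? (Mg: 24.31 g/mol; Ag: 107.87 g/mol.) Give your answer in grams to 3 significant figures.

127 g

n(Mg) = 14.3 / 24.31 = 0.5882 mol
Mg²⁺ + 2e⁻ → Mg, so n(e⁻) = 2 × 0.5882 = 1.176 mol
Same current for the same time ⇒ same n(e⁻) = 1.176 mol in both cells.
Ag⁺ + e⁻ → Ag, so n(Ag) = 1.176 mol
m(Ag) = 1.176 × 107.87 = 127 g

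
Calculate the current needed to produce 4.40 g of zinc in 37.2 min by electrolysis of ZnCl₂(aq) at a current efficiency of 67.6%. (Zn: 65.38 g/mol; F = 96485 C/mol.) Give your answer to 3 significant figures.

8.61 A

n(Zn) = 4.40 / 65.38 = 0.06730 mol
Zn²⁺ + 2e⁻ → Zn, so n(e⁻) = 2 × 0.06730 = 0.1346 mol
Q = 0.1346 × 96485 / 0.676 = 19210 C
I = Q / t = 19210 / 2232 s = 8.61 A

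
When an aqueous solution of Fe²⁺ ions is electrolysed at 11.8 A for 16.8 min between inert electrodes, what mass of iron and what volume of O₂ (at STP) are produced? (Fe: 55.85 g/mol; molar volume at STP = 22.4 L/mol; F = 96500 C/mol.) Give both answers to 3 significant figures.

Q = 11.8 × 1008 = 11890 C; n(e⁻) = 11890 / 96500 = 0.1232 mol
Cathode: Fe²⁺ + 2e⁻ → Fe → n(Fe) = 0.1232/2 = 0.06160 mol → 3.44 g
Anode: 2H₂O → O₂ + 4H⁺ + 4e⁻ → n(O₂) = 0.1232/4 = 0.03080 mol → 0.690 L

3.44 g Fe; 0.690 L O₂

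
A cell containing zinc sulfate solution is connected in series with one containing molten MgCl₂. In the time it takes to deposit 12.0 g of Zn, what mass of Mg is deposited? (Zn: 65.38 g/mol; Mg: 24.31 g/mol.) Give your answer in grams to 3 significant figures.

n(Zn) = 12.0 / 65.38 = 0.1835 mol
Zn²⁺ + 2e⁻ → Zn, so n(e⁻) = 2 × 0.1835 = 0.3670 mol
Same current for the same time ⇒ same n(e⁻) = 0.3670 mol in both cells.
Mg²⁺ + 2e⁻ → Mg, so n(Mg) = 0.3670 / 2 = 0.1835 mol
m(Mg) = 0.1835 × 24.31 = 4.46 g

4.46 g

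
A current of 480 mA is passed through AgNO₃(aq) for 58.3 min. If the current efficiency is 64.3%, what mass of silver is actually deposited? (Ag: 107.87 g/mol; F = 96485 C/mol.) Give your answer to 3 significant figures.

1.21 g

Q = 0.480 × 3498 = 1679 C
n(e⁻) = 1679 / 96485 = 0.01740 mol
Ag⁺ + e⁻ → Ag, so theoretical m(Ag) = 0.01740 × 107.87 = 1.877 g
Actual mass = 64.3% × 1.877 = 1.21 g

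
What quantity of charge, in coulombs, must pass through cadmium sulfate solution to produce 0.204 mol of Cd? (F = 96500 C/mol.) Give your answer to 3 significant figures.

Cd²⁺ + 2e⁻ → Cd, so n(e⁻) = 2 × 0.204 = 0.4080 mol
Q = 0.4080 × 96500 = 39370 C

39400 C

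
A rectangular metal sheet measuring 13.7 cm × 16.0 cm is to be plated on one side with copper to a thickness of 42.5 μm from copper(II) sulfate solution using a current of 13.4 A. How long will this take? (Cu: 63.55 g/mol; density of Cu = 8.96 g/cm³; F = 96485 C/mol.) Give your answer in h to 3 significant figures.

Plated area = 13.7 × 16.0 = 219.2 cm²
Volume = 219.2 × 42.5×10⁻⁴ cm = 0.9316 cm³
m(Cu) = 0.9316 × 8.96 = 8.347 g
n(Cu) = 8.347 / 63.55 = 0.1313 mol; n(e⁻) = 2 × 0.1313 = 0.2626 mol
Q = 0.2626 × 96485 = 25340 C
t = 25340 / 13.4 = 1891 s = 0.525 h

0.525 h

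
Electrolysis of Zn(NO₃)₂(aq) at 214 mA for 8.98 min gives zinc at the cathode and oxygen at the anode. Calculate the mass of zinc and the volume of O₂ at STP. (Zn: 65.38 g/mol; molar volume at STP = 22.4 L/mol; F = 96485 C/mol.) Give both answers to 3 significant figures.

Q = 0.214 × 538.8 = 115.3 C; n(e⁻) = 115.3 / 96485 = 0.001195 mol
Cathode: Zn²⁺ + 2e⁻ → Zn → n(Zn) = 0.001195/2 = 5.975×10^-4 mol → 0.0391 g
Anode: 2H₂O → O₂ + 4H⁺ + 4e⁻ → n(O₂) = 0.001195/4 = 2.988×10^-4 mol → 0.00669 L

0.0391 g Zn; 0.00669 L O₂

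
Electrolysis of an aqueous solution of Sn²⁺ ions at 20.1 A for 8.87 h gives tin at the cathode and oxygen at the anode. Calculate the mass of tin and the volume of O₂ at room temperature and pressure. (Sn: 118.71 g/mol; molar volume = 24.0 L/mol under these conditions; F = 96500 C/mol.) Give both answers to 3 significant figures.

Q = 20.1 × 31932 = 6.418×10^5 C; n(e⁻) = 6.418×10^5 / 96500 = 6.651 mol
Cathode: Sn²⁺ + 2e⁻ → Sn → n(Sn) = 6.651/2 = 3.326 mol → 395 g
Anode: 2H₂O → O₂ + 4H⁺ + 4e⁻ → n(O₂) = 6.651/4 = 1.663 mol → 39.9 L

395 g Sn; 39.9 L O₂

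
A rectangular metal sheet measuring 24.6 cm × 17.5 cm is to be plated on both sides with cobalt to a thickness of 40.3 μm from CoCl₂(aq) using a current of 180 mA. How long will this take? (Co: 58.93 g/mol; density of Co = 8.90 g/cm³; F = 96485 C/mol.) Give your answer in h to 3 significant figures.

Plated area = 2 × 24.6 × 17.5 = 861.0 cm²
Volume = 861.0 × 40.3×10⁻⁴ cm = 3.470 cm³
m(Co) = 3.470 × 8.90 = 30.88 g
n(Co) = 30.88 / 58.93 = 0.5240 mol; n(e⁻) = 2 × 0.5240 = 1.048 mol
Q = 1.048 × 96485 = 1.011×10^5 C
t = 1.011×10^5 / 0.180 = 5.617×10^5 s = 156 h

156 h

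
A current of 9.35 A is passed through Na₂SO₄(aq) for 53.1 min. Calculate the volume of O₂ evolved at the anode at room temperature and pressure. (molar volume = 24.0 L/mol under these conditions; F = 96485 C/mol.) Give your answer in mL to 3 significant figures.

Q = 9.35 A × 3186 s = 29790 C
n(e⁻) = Q/F = 29790/96485 = 0.3088 mol
2H₂O → O₂ + 4H⁺ + 4e⁻, so n(O₂) = 0.3088 / 4 = 0.07720 mol
V = 0.07720 × 24.0 = 1.853 L
= 1850 mL

1850 mL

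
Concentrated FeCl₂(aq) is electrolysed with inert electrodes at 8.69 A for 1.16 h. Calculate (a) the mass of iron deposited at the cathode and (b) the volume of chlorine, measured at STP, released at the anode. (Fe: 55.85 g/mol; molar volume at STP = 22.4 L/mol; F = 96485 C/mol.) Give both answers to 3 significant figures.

Q = 8.69 × 4176 = 36290 C; n(e⁻) = 36290 / 96485 = 0.3761 mol
Cathode: Fe²⁺ + 2e⁻ → Fe → n(Fe) = 0.3761/2 = 0.1881 mol → 10.5 g
Anode: 2Cl⁻ → Cl₂ + 2e⁻ → n(Cl₂) = 0.3761/2 = 0.1881 mol → 4.21 L

10.5 g Fe; 4.21 L Cl₂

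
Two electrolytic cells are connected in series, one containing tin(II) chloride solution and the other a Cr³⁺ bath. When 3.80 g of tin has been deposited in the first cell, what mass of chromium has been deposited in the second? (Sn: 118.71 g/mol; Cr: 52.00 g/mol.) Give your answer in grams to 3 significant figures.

n(Sn) = 3.80 / 118.71 = 0.03201 mol
Sn²⁺ + 2e⁻ → Sn, so n(e⁻) = 2 × 0.03201 = 0.06402 mol
Since the cells are in series, n(e⁻) in the Cr cell is also 0.06402 mol.
Cr³⁺ + 3e⁻ → Cr, so n(Cr) = 0.06402 / 3 = 0.02134 mol
m(Cr) = 0.02134 × 52.00 = 1.11 g

1.11 g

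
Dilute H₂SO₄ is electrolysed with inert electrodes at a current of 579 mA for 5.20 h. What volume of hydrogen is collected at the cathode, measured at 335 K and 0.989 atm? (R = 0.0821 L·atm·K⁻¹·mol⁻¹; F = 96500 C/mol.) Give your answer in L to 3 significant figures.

Q = It = 0.579 × 18720 = 10840 C
Moles of electrons = 10840 / 96500 = 0.1123 mol
2H⁺ + 2e⁻ → H₂, so n(H₂) = 0.1123 / 2 = 0.05615 mol
V = nRT/P = 0.05615 × 0.0821 × 335 / 0.989 = 1.561 L

1.56 L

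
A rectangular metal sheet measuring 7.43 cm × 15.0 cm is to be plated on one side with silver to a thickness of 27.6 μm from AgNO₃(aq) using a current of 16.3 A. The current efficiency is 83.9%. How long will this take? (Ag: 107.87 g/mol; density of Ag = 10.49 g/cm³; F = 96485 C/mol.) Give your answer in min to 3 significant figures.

3.52 min

Plated area = 7.43 × 15.0 = 111.5 cm²
Volume = 111.5 × 27.6×10⁻⁴ cm = 0.3077 cm³
m(Ag) = 0.3077 × 10.49 = 3.228 g
n(Ag) = 3.228 / 107.87 = 0.02992 mol; n(e⁻) = 0.02992 mol
Q = 0.02992 × 96485 / 0.839 = 3441 C
t = 3441 / 16.3 = 211.1 s = 3.52 min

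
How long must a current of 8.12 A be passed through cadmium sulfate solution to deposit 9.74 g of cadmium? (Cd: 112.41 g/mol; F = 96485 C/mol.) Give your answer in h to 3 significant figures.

0.572 h

n(Cd) = 9.74 / 112.41 = 0.08665 mol
Cd²⁺ + 2e⁻ → Cd, so n(e⁻) = 2 × 0.08665 = 0.1733 mol
Q = 0.1733 × 96485 = 16720 C
t = Q / I = 16720 / 8.12 = 2059 s = 0.572 h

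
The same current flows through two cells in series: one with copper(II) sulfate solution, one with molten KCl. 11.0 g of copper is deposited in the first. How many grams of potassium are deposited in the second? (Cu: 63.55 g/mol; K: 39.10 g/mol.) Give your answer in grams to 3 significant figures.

n(Cu) = 11.0 / 63.55 = 0.1731 mol
Cu²⁺ + 2e⁻ → Cu, so n(e⁻) = 2 × 0.1731 = 0.3462 mol
Since the cells are in series, n(e⁻) in the K cell is also 0.3462 mol.
K⁺ + e⁻ → K, so n(K) = 0.3462 mol
m(K) = 0.3462 × 39.10 = 13.5 g

13.5 g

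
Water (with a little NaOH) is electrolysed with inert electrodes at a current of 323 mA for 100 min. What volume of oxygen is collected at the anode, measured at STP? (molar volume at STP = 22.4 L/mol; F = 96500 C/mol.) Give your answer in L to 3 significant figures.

0.112 L

Q = 0.323 A × 6000 s = 1938 C
Moles of electrons = 1938 / 96500 = 0.02008 mol
2H₂O → O₂ + 4H⁺ + 4e⁻, so n(O₂) = 0.02008 / 4 = 0.005020 mol
V = 0.005020 × 22.4 = 0.1124 L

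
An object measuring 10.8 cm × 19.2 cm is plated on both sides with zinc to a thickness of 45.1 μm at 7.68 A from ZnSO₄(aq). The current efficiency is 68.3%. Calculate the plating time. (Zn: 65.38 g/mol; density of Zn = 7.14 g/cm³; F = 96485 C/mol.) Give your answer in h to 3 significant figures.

Plated area = 2 × 10.8 × 19.2 = 414.7 cm²
Volume = 414.7 × 45.1×10⁻⁴ cm = 1.870 cm³
m(Zn) = 1.870 × 7.14 = 13.35 g
n(Zn) = 13.35 / 65.38 = 0.2042 mol; n(e⁻) = 2 × 0.2042 = 0.4084 mol
Q = 0.4084 × 96485 / 0.683 = 57690 C
t = 57690 / 7.68 = 7512 s = 2.09 h

2.09 h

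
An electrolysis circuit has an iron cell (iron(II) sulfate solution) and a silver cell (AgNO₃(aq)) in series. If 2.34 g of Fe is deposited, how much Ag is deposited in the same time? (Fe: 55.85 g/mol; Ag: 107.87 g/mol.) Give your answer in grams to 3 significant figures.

n(Fe) = 2.34 / 55.85 = 0.04190 mol
Fe²⁺ + 2e⁻ → Fe, so n(e⁻) = 2 × 0.04190 = 0.08380 mol
Same current for the same time ⇒ same n(e⁻) = 0.08380 mol in both cells.
Ag⁺ + e⁻ → Ag, so n(Ag) = 0.08380 mol
m(Ag) = 0.08380 × 107.87 = 9.04 g

9.04 g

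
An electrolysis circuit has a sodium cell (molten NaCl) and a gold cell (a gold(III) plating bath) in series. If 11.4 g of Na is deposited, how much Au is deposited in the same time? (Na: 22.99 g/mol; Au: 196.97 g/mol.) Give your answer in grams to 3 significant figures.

n(Na) = 11.4 / 22.99 = 0.4959 mol
Na⁺ + e⁻ → Na, so n(e⁻) = 0.4959 mol
Since the cells are in series, n(e⁻) in the Au cell is also 0.4959 mol.
Au³⁺ + 3e⁻ → Au, so n(Au) = 0.4959 / 3 = 0.1653 mol
m(Au) = 0.1653 × 196.97 = 32.6 g

32.6 g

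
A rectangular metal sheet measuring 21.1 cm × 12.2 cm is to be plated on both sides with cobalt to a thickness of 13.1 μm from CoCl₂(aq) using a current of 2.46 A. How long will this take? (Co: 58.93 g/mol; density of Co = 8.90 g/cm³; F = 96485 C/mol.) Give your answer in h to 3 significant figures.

Plated area = 2 × 21.1 × 12.2 = 514.8 cm²
Volume = 514.8 × 13.1×10⁻⁴ cm = 0.6744 cm³
m(Co) = 0.6744 × 8.90 = 6.002 g
n(Co) = 6.002 / 58.93 = 0.1018 mol; n(e⁻) = 2 × 0.1018 = 0.2036 mol
Q = 0.2036 × 96485 = 19640 C
t = 19640 / 2.46 = 7984 s = 2.22 h

2.22 h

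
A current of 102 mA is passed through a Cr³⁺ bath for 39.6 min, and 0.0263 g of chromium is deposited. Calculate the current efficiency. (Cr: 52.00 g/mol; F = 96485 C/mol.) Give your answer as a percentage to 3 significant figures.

Q = 0.102 × 2376 = 242.4 C
n(e⁻) = 242.4 / 96485 = 0.002512 mol
Cr³⁺ + 3e⁻ → Cr, so theoretical n(Cr) = 8.373×10^-4 mol → 0.04354 g
Efficiency = 0.0263 / 0.04354 = 0.6040 = 60.4%

60.4%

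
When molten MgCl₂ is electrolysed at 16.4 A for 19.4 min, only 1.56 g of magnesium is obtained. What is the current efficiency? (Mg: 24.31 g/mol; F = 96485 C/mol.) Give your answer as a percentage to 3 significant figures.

64.9%

Q = 16.4 × 1164 = 19090 C
n(e⁻) = 19090 / 96485 = 0.1979 mol
Mg²⁺ + 2e⁻ → Mg, so theoretical n(Mg) = 0.09895 mol → 2.405 g
Efficiency = 1.56 / 2.405 = 0.6486 = 64.9%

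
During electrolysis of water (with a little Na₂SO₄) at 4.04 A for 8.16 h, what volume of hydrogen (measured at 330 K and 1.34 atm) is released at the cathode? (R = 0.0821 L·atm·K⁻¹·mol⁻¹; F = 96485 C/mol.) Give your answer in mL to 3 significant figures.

12400 mL

Q = 4.04 A × 29376 s = 1.187×10^5 C
Moles of electrons = 1.187×10^5 / 96485 = 1.230 mol
2H⁺ + 2e⁻ → H₂, so n(H₂) = 1.230 / 2 = 0.6150 mol
V = nRT/P = 0.6150 × 0.0821 × 330 / 1.34 = 12.43 L
= 12400 mL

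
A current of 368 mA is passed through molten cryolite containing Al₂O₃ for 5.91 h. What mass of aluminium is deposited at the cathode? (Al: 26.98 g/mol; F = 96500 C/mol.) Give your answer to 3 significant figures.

0.730 g

Q = It = 0.368 × 21276 = 7830 C
n(e⁻) = 7830 / 96500 = 0.08114 mol
Al³⁺ + 3e⁻ → Al, so n(Al) = 0.08114 / 3 = 0.02705 mol
m = 0.02705 × 26.98 = 0.730 g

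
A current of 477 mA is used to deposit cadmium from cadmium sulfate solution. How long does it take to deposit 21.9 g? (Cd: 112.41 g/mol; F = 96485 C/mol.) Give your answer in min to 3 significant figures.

n(Cd) = 21.9 / 112.41 = 0.1948 mol
Cd²⁺ + 2e⁻ → Cd, so n(e⁻) = 2 × 0.1948 = 0.3896 mol
Q = 0.3896 × 96485 = 37590 C
t = Q / I = 37590 / 0.477 = 78810 s = 1310 min

1310 min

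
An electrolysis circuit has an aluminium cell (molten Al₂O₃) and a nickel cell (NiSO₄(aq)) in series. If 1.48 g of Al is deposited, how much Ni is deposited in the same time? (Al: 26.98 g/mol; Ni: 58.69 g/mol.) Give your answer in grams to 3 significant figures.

4.83 g

n(Al) = 1.48 / 26.98 = 0.05486 mol
Al³⁺ + 3e⁻ → Al, so n(e⁻) = 3 × 0.05486 = 0.1646 mol
In series, the same 0.1646 mol of electrons flows through the second cell.
Ni²⁺ + 2e⁻ → Ni, so n(Ni) = 0.1646 / 2 = 0.08230 mol
m(Ni) = 0.08230 × 58.69 = 4.83 g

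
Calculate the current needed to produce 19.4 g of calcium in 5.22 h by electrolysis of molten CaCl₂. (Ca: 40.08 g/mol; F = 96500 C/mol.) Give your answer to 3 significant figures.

n(Ca) = 19.4 / 40.08 = 0.4840 mol
Ca²⁺ + 2e⁻ → Ca, so n(e⁻) = 2 × 0.4840 = 0.9680 mol
Q = 0.9680 × 96500 = 93410 C
I = Q / t = 93410 / 18792 s = 4.97 A

4.97 A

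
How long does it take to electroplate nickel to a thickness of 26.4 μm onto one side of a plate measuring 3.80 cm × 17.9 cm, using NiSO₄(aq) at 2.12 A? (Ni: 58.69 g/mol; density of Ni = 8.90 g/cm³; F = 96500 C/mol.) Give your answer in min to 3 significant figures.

41.3 min

Plated area = 3.80 × 17.9 = 68.02 cm²
Volume = 68.02 × 26.4×10⁻⁴ cm = 0.1796 cm³
m(Ni) = 0.1796 × 8.90 = 1.598 g
n(Ni) = 1.598 / 58.69 = 0.02723 mol; n(e⁻) = 2 × 0.02723 = 0.05446 mol
Q = 0.05446 × 96500 = 5255 C
t = 5255 / 2.12 = 2479 s = 41.3 min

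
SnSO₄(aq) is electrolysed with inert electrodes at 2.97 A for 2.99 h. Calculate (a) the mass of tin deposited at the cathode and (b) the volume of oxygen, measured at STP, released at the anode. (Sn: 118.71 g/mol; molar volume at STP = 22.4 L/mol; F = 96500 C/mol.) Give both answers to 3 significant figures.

19.7 g Sn; 1.86 L O₂

Q = 2.97 × 10764 = 31970 C; n(e⁻) = 31970 / 96500 = 0.3313 mol
Cathode: Sn²⁺ + 2e⁻ → Sn → n(Sn) = 0.3313/2 = 0.1657 mol → 19.7 g
Anode: 2H₂O → O₂ + 4H⁺ + 4e⁻ → n(O₂) = 0.3313/4 = 0.08283 mol → 1.86 L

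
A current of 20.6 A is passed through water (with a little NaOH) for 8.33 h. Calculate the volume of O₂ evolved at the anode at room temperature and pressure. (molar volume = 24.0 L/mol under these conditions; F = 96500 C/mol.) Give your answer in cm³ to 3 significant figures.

Charge passed = 20.6 × 29988 = 6.178×10^5 C
n(e⁻) = 6.178×10^5 / 96500 = 6.402 mol
2H₂O → O₂ + 4H⁺ + 4e⁻, so n(O₂) = 6.402 / 4 = 1.601 mol
V = 1.601 × 24.0 = 38.42 L
= 38400 cm³

38400 cm³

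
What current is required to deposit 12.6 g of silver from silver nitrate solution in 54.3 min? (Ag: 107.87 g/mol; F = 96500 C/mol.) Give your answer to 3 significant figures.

3.46 A

n(Ag) = 12.6 / 107.87 = 0.1168 mol
Ag⁺ + e⁻ → Ag, so n(e⁻) = 0.1168 mol
Q = 0.1168 × 96500 = 11270 C
I = Q / t = 11270 / 3258 s = 3.46 A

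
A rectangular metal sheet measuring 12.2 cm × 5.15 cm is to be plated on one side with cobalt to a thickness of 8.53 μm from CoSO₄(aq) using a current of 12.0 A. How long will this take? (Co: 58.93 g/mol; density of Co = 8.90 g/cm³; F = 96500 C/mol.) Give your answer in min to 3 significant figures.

2.17 min

Plated area = 12.2 × 5.15 = 62.83 cm²
Volume = 62.83 × 8.53×10⁻⁴ cm = 0.05359 cm³
m(Co) = 0.05359 × 8.90 = 0.4770 g
n(Co) = 0.4770 / 58.93 = 0.008094 mol; n(e⁻) = 2 × 0.008094 = 0.01619 mol
Q = 0.01619 × 96500 = 1562 C
t = 1562 / 12.0 = 130.2 s = 2.17 min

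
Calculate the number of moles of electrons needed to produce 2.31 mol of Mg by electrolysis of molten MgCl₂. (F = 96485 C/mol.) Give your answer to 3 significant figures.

Mg²⁺ + 2e⁻ → Mg, so n(e⁻) = 2 × 2.31 = 4.620 mol

4.62 mol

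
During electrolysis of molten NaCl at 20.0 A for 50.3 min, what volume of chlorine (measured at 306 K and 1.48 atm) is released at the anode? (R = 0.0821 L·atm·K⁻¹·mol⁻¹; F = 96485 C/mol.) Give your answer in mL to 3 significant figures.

5310 mL

Charge passed = 20.0 × 3018 = 60360 C
Moles of electrons = 60360 / 96485 = 0.6256 mol
2Cl⁻ → Cl₂ + 2e⁻, so n(Cl₂) = 0.6256 / 2 = 0.3128 mol
V = nRT/P = 0.3128 × 0.0821 × 306 / 1.48 = 5.310 L
= 5310 mL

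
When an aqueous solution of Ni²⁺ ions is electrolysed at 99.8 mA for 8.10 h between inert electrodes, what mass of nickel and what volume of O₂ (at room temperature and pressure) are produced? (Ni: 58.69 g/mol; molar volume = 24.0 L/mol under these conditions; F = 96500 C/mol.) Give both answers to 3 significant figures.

0.885 g Ni; 0.181 L O₂

Q = 0.0998 × 29160 = 2910 C; n(e⁻) = 2910 / 96500 = 0.03016 mol
Cathode: Ni²⁺ + 2e⁻ → Ni → n(Ni) = 0.03016/2 = 0.01508 mol → 0.885 g
Anode: 2H₂O → O₂ + 4H⁺ + 4e⁻ → n(O₂) = 0.03016/4 = 0.007540 mol → 0.181 L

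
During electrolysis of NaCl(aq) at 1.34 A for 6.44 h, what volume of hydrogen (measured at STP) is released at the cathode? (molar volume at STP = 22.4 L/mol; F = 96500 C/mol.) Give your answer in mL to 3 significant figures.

Charge passed = 1.34 × 23184 = 31070 C
Moles of electrons = 31070 / 96500 = 0.3220 mol
2H⁺ + 2e⁻ → H₂, so n(H₂) = 0.3220 / 2 = 0.1610 mol
V = 0.1610 × 22.4 = 3.606 L
= 3610 mL

3610 mL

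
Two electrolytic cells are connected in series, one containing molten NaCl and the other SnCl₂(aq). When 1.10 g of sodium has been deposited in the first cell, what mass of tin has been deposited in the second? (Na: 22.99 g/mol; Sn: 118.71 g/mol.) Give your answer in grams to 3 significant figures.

2.84 g

n(Na) = 1.10 / 22.99 = 0.04785 mol
Na⁺ + e⁻ → Na, so n(e⁻) = 0.04785 mol
Same current for the same time ⇒ same n(e⁻) = 0.04785 mol in both cells.
Sn²⁺ + 2e⁻ → Sn, so n(Sn) = 0.04785 / 2 = 0.02393 mol
m(Sn) = 0.02393 × 118.71 = 2.84 g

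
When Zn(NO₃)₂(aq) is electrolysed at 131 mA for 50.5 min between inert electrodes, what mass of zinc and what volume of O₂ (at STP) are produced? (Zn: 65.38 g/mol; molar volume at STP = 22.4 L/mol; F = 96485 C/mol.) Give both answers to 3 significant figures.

Q = 0.131 × 3030 = 396.9 C; n(e⁻) = 396.9 / 96485 = 0.004114 mol
Cathode: Zn²⁺ + 2e⁻ → Zn → n(Zn) = 0.004114/2 = 0.002057 mol → 0.134 g
Anode: 2H₂O → O₂ + 4H⁺ + 4e⁻ → n(O₂) = 0.004114/4 = 0.001029 mol → 0.0230 L

0.134 g Zn; 0.0230 L O₂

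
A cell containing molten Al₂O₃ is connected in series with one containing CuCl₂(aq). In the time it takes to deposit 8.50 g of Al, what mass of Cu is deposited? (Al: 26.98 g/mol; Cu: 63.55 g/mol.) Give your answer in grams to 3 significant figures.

n(Al) = 8.50 / 26.98 = 0.3150 mol
Al³⁺ + 3e⁻ → Al, so n(e⁻) = 3 × 0.3150 = 0.9450 mol
Since the cells are in series, n(e⁻) in the Cu cell is also 0.9450 mol.
Cu²⁺ + 2e⁻ → Cu, so n(Cu) = 0.9450 / 2 = 0.4725 mol
m(Cu) = 0.4725 × 63.55 = 30.0 g

30.0 g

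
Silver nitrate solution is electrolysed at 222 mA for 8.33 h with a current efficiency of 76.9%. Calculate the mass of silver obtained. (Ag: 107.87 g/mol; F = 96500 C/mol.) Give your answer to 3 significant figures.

Q = 0.222 × 29988 = 6657 C
n(e⁻) = 6657 / 96500 = 0.06898 mol
Ag⁺ + e⁻ → Ag, so theoretical m(Ag) = 0.06898 × 107.87 = 7.441 g
Actual mass = 76.9% × 7.441 = 5.72 g

5.72 g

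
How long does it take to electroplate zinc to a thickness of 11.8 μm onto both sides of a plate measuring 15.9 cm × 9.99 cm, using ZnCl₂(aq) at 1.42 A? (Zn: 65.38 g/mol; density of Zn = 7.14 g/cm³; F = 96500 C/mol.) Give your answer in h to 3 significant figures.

1.55 h

Plated area = 2 × 15.9 × 9.99 = 317.7 cm²
Volume = 317.7 × 11.8×10⁻⁴ cm = 0.3749 cm³
m(Zn) = 0.3749 × 7.14 = 2.677 g
n(Zn) = 2.677 / 65.38 = 0.04095 mol; n(e⁻) = 2 × 0.04095 = 0.08190 mol
Q = 0.08190 × 96500 = 7903 C
t = 7903 / 1.42 = 5565 s = 1.55 h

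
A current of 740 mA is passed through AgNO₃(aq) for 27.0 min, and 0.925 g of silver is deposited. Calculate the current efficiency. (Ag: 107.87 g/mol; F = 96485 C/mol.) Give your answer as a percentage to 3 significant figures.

69.0%

Q = 0.740 × 1620 = 1199 C
n(e⁻) = 1199 / 96485 = 0.01243 mol
Ag⁺ + e⁻ → Ag, so theoretical n(Ag) = 0.01243 mol → 1.341 g
Efficiency = 0.925 / 1.341 = 0.6898 = 69.0%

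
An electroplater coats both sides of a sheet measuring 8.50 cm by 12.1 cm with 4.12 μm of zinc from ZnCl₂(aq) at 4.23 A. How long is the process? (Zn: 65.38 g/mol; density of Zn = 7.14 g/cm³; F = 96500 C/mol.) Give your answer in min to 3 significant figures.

Plated area = 2 × 8.50 × 12.1 = 205.7 cm²
Volume = 205.7 × 4.12×10⁻⁴ cm = 0.08475 cm³
m(Zn) = 0.08475 × 7.14 = 0.6051 g
n(Zn) = 0.6051 / 65.38 = 0.009255 mol; n(e⁻) = 2 × 0.009255 = 0.01851 mol
Q = 0.01851 × 96500 = 1786 C
t = 1786 / 4.23 = 422.2 s = 7.04 min

7.04 min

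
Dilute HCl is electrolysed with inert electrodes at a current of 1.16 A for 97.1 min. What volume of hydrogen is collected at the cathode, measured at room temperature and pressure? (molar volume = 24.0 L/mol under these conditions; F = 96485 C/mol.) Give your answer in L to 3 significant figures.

Q = 1.16 A × 5826 s = 6758 C
Moles of electrons = 6758 / 96485 = 0.07004 mol
2H⁺ + 2e⁻ → H₂, so n(H₂) = 0.07004 / 2 = 0.03502 mol
V = 0.03502 × 24.0 = 0.8405 L

0.841 L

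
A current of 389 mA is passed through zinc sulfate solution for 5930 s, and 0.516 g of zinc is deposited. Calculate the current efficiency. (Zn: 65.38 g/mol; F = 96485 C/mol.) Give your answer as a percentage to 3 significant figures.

Q = 0.389 × 5930 = 2307 C
n(e⁻) = 2307 / 96485 = 0.02391 mol
Zn²⁺ + 2e⁻ → Zn, so theoretical n(Zn) = 0.01196 mol → 0.7819 g
Efficiency = 0.516 / 0.7819 = 0.6599 = 66.0%

66.0%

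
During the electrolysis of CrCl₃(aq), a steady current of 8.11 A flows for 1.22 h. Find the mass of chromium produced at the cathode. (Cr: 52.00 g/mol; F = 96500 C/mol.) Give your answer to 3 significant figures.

6.40 g

Q = It = 8.11 × 4392 = 35620 C
Moles of electrons = 35620 / 96500 = 0.3691 mol
Cr³⁺ + 3e⁻ → Cr, so n(Cr) = 0.3691 / 3 = 0.1230 mol
m = 0.1230 × 52.00 = 6.40 g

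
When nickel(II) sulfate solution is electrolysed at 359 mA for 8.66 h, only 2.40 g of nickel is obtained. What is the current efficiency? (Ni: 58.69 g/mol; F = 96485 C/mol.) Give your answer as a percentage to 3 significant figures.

70.5%

Q = 0.359 × 31176 = 11190 C
n(e⁻) = 11190 / 96485 = 0.1160 mol
Ni²⁺ + 2e⁻ → Ni, so theoretical n(Ni) = 0.05800 mol → 3.404 g
Efficiency = 2.40 / 3.404 = 0.7051 = 70.5%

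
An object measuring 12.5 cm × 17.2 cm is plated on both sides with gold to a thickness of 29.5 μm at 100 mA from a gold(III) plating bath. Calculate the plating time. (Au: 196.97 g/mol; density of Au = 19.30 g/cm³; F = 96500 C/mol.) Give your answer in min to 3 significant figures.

6000 min

Plated area = 2 × 12.5 × 17.2 = 430.0 cm²
Volume = 430.0 × 29.5×10⁻⁴ cm = 1.269 cm³
m(Au) = 1.269 × 19.30 = 24.49 g
n(Au) = 24.49 / 196.97 = 0.1243 mol; n(e⁻) = 3 × 0.1243 = 0.3729 mol
Q = 0.3729 × 96500 = 35980 C
t = 35980 / 0.100 = 3.598×10^5 s = 6000 min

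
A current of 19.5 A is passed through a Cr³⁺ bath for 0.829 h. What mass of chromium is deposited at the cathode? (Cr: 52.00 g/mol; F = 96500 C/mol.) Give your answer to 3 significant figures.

Q = It = 19.5 × 2984.4 = 58200 C
Moles of electrons = 58200 / 96500 = 0.6031 mol
Cr³⁺ + 3e⁻ → Cr, so n(Cr) = 0.6031 / 3 = 0.2010 mol
m = 0.2010 × 52.00 = 10.5 g

10.5 g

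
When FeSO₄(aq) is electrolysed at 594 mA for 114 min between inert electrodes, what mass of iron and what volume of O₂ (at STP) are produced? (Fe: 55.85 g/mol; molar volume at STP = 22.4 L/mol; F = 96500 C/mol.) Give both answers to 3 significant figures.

1.18 g Fe; 0.236 L O₂

Q = 0.594 × 6840 = 4063 C; n(e⁻) = 4063 / 96500 = 0.04210 mol
Cathode: Fe²⁺ + 2e⁻ → Fe → n(Fe) = 0.04210/2 = 0.02105 mol → 1.18 g
Anode: 2H₂O → O₂ + 4H⁺ + 4e⁻ → n(O₂) = 0.04210/4 = 0.01053 mol → 0.236 L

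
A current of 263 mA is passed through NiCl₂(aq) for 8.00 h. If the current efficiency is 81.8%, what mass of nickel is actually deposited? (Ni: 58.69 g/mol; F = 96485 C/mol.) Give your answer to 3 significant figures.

1.88 g

Q = 0.263 × 28800 = 7574 C
n(e⁻) = 7574 / 96485 = 0.07850 mol
Ni²⁺ + 2e⁻ → Ni, so theoretical m(Ni) = 0.03925 × 58.69 = 2.304 g
Actual mass = 81.8% × 2.304 = 1.88 g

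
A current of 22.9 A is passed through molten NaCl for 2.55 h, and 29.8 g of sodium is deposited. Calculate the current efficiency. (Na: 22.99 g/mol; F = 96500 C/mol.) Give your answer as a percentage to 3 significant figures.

Q = 22.9 × 9180 = 2.102×10^5 C
n(e⁻) = 2.102×10^5 / 96500 = 2.178 mol
Na⁺ + e⁻ → Na, so theoretical n(Na) = 2.178 mol → 50.07 g
Efficiency = 29.8 / 50.07 = 0.5952 = 59.5%

59.5%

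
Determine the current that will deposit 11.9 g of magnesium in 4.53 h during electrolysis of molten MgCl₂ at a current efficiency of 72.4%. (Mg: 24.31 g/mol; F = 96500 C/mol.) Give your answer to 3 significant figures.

8.00 A

n(Mg) = 11.9 / 24.31 = 0.4895 mol
Mg²⁺ + 2e⁻ → Mg, so n(e⁻) = 2 × 0.4895 = 0.9790 mol
Q = 0.9790 × 96500 / 0.724 = 1.305×10^5 C
I = Q / t = 1.305×10^5 / 16308 s = 8.00 A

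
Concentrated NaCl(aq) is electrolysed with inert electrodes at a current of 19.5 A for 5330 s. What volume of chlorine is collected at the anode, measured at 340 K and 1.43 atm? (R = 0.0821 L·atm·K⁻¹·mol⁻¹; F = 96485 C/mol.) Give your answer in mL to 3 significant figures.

Charge passed = 19.5 × 5330 = 1.039×10^5 C
Moles of electrons = 1.039×10^5 / 96485 = 1.077 mol
2Cl⁻ → Cl₂ + 2e⁻, so n(Cl₂) = 1.077 / 2 = 0.5385 mol
V = nRT/P = 0.5385 × 0.0821 × 340 / 1.43 = 10.51 L
= 10500 mL

10500 mL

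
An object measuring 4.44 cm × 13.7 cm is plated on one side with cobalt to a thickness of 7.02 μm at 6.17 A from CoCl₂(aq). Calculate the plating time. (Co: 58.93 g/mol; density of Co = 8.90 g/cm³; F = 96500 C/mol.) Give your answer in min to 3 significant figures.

3.36 min

Plated area = 4.44 × 13.7 = 60.83 cm²
Volume = 60.83 × 7.02×10⁻⁴ cm = 0.04270 cm³
m(Co) = 0.04270 × 8.90 = 0.3800 g
n(Co) = 0.3800 / 58.93 = 0.006448 mol; n(e⁻) = 2 × 0.006448 = 0.01290 mol
Q = 0.01290 × 96500 = 1245 C
t = 1245 / 6.17 = 201.8 s = 3.36 min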